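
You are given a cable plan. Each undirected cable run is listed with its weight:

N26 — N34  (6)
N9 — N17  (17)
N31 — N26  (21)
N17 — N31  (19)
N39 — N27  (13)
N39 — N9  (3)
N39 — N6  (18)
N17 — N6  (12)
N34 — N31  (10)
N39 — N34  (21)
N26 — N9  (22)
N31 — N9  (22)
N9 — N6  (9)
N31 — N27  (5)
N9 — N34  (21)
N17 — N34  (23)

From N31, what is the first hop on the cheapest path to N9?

N27

Enumerating some paths:
N31 → N34 → N9: 10+21 = 31
N31 → N27 → N39 → N9: 5+13+3 = 21
N31 → N34 → N39 → N9: 10+21+3 = 34
N31 → N9: 22 = 22
Cheapest is N31 → N27 → N39 → N9 at 21.
So from N31 the first move is to N27.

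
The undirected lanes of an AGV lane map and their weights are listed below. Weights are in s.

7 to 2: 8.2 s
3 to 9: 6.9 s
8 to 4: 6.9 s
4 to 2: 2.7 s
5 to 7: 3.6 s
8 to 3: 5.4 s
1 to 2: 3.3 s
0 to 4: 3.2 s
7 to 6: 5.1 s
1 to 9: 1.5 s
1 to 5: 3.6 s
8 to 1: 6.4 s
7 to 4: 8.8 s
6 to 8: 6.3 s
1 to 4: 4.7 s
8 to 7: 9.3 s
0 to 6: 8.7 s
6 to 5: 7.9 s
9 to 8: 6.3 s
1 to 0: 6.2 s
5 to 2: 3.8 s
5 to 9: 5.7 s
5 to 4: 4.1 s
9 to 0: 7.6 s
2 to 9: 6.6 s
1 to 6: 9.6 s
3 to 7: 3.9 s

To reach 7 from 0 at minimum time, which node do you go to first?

4

Compare a few routes:
0 → 4 → 2 → 5 → 7: 3.2+2.7+3.8+3.6 = 13.3
0 → 4 → 7: 3.2+8.8 = 12
0 → 4 → 5 → 7: 3.2+4.1+3.6 = 10.9
Cheapest is 0 → 4 → 5 → 7 at 10.9 s.
So from 0 the first move is to 4.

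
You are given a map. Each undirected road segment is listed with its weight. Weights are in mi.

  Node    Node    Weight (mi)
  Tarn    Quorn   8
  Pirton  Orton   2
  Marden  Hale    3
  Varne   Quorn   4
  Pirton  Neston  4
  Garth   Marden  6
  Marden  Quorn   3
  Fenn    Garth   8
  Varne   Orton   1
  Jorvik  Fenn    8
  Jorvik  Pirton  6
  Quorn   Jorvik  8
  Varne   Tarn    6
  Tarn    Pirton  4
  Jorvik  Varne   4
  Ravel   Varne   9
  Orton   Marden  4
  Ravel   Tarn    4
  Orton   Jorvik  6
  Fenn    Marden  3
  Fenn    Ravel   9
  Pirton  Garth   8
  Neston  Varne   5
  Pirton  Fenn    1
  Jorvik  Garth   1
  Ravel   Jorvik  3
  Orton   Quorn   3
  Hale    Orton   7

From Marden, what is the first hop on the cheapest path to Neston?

Fenn

Compare a few routes:
Marden - Fenn - Pirton - Neston: 3+1+4 = 8
Marden - Orton - Varne - Neston: 4+1+5 = 10
Marden - Orton - Pirton - Neston: 4+2+4 = 10
The minimum is 8 mi via Marden - Fenn - Pirton - Neston.
So from Marden the first move is to Fenn.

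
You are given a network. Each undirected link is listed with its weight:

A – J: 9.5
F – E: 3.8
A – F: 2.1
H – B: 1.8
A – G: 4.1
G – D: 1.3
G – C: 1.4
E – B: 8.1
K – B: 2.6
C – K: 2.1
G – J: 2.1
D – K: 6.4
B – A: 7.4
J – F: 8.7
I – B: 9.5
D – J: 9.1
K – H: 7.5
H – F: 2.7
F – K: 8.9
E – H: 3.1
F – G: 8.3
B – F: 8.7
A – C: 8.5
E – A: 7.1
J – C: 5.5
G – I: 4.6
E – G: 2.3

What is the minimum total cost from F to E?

Running Dijkstra from F:
F: 0
A: 2.1  (via F)
H: 2.7  (via F)
E: 3.8  (via F)
Shortest route: F–E = 3.8.

3.8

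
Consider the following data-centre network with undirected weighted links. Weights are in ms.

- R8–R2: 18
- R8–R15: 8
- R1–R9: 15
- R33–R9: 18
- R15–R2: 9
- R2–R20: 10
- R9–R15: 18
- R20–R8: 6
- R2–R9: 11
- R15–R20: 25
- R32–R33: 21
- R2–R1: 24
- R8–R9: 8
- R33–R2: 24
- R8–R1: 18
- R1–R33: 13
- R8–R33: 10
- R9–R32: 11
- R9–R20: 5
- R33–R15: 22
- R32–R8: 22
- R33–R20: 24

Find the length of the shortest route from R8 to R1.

18 ms

Running Dijkstra from R8:
R8: 0
R20: 6  (via R8)
R9: 8  (via R8)
R15: 8  (via R8)
R33: 10  (via R8)
R2: 16  (via R20)
R1: 18  (via R8)
Shortest route: R8–R1 = 18 ms.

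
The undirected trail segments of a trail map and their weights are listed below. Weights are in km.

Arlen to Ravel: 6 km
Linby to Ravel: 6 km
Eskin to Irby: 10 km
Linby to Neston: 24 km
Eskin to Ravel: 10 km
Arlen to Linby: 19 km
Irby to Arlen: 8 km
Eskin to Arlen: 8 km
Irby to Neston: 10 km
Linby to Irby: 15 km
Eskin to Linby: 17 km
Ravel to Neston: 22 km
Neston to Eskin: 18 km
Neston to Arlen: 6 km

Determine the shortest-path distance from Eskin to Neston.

14 km

Shortest distances from Eskin:
Eskin: 0
Arlen: 8  (via Eskin)
Irby: 10  (via Eskin)
Ravel: 10  (via Eskin)
Neston: 14  (via Arlen)
Shortest route: Eskin–Arlen–Neston = 14 km.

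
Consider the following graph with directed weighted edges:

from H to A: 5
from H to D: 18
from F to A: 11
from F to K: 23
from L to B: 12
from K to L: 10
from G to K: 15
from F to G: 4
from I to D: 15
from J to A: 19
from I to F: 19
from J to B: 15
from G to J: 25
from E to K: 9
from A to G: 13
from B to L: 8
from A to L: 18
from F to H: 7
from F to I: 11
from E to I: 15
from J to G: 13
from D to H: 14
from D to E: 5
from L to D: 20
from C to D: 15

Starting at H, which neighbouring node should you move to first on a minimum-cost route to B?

A

Compare a few routes:
H - D - E - K - L - B: 18+5+9+10+12 = 54
H - A - G - K - L - B: 5+13+15+10+12 = 55
H - A - L - B: 5+18+12 = 35
Cheapest is H - A - L - B at 35.
So from H the first move is to A.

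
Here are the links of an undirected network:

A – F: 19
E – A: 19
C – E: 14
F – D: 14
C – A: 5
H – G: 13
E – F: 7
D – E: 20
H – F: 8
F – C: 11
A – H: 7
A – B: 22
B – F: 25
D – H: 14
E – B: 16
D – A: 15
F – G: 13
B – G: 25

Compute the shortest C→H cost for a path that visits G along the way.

37

Shortest C→G: C → F → G = 24
Shortest G→H: G → H = 13
Total via G: 24 + 13 = 37.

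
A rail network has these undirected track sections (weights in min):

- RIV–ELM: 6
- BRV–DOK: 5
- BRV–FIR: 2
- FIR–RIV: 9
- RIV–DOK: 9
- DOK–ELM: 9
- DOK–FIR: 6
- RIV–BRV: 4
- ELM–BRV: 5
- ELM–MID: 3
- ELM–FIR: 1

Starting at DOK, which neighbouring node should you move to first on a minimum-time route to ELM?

FIR

Enumerating some paths:
DOK → BRV → ELM: 5+5 = 10
DOK → FIR → ELM: 6+1 = 7
DOK → BRV → FIR → ELM: 5+2+1 = 8
DOK → ELM: 9 = 9
Cheapest is DOK → FIR → ELM at 7 min.
So from DOK the first move is to FIR.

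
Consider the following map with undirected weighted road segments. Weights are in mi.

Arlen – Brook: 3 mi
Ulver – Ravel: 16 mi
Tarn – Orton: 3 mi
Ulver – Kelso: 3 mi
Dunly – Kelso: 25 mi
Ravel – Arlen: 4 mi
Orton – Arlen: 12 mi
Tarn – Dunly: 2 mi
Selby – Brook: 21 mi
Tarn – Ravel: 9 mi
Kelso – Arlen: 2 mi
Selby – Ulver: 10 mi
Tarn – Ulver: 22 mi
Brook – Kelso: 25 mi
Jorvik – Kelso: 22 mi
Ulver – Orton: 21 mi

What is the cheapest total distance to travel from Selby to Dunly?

Candidate routes:
Selby - Ulver - Kelso - Arlen - Orton - Tarn - Dunly: 10+3+2+12+3+2 = 32
Selby - Ulver - Kelso - Arlen - Ravel - Tarn - Dunly: 10+3+2+4+9+2 = 30
Selby - Ulver - Tarn - Dunly: 10+22+2 = 34
Cheapest is Selby - Ulver - Kelso - Arlen - Ravel - Tarn - Dunly at 30 mi.

30 mi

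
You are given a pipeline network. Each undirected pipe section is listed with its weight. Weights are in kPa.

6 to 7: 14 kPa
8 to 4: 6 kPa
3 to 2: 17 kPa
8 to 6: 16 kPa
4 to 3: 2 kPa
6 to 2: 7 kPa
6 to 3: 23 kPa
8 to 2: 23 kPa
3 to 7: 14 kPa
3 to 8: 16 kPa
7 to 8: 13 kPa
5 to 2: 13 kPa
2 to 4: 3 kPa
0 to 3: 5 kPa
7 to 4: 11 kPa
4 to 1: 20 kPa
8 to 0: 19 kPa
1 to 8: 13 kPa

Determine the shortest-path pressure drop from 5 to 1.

35 kPa

Compare a few routes:
5 → 2 → 4 → 1: 13+3+20 = 36
5 → 2 → 4 → 8 → 1: 13+3+6+13 = 35
Cheapest is 5 → 2 → 4 → 8 → 1 at 35 kPa.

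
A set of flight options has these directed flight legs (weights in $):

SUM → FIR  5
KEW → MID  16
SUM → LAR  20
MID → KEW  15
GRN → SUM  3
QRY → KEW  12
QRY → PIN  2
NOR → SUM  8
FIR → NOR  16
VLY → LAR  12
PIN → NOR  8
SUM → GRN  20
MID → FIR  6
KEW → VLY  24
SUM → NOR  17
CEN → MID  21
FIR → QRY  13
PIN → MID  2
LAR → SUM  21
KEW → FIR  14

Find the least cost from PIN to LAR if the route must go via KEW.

$53

Best PIN to KEW: PIN–MID–KEW costing 17
Shortest KEW→LAR: KEW–VLY–LAR = 36
Total via KEW: 17 + 36 = $53.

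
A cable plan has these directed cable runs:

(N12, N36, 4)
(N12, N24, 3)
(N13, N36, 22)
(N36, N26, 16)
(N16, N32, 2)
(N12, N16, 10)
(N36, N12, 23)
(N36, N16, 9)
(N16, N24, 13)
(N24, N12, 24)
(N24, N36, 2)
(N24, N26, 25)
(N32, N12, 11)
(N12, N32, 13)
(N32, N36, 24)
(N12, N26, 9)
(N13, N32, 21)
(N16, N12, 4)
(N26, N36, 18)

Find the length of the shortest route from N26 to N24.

34

Settle nodes by increasing distance from N26:
N26: 0
N36: 18  (via N26)
N16: 27  (via N36)
N32: 29  (via N16)
N12: 31  (via N16)
N24: 34  (via N12)
Shortest route: N26 → N36 → N16 → N12 → N24 = 34.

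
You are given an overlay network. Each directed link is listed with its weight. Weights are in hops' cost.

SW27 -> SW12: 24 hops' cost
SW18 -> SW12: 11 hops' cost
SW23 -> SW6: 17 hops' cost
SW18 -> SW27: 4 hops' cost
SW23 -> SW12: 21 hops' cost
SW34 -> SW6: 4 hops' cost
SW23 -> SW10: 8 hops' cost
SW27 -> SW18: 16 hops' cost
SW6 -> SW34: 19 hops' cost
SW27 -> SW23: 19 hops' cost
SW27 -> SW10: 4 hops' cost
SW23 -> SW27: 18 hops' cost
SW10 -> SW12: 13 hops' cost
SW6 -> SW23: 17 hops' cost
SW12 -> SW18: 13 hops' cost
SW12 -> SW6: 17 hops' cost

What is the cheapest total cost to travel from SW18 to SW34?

47 hops' cost

Compare a few routes:
SW18–SW27–SW10–SW12–SW6–SW34: 4+4+13+17+19 = 57
SW18–SW27–SW12–SW6–SW34: 4+24+17+19 = 64
SW18–SW27–SW23–SW6–SW34: 4+19+17+19 = 59
SW18–SW12–SW6–SW34: 11+17+19 = 47
Cheapest is SW18–SW12–SW6–SW34 at 47 hops' cost.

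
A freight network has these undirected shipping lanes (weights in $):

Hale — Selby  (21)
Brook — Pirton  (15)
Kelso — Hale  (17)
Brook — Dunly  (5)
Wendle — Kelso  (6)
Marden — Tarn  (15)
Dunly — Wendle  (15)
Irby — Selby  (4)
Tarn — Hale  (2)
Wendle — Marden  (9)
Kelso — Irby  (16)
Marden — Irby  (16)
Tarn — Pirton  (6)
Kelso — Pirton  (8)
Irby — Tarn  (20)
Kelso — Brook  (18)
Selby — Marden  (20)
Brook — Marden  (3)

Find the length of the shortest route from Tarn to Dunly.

$23

Shortest distances from Tarn:
Tarn: 0
Hale: 2  (via Tarn)
Pirton: 6  (via Tarn)
Kelso: 14  (via Pirton)
Marden: 15  (via Tarn)
Brook: 18  (via Marden)
Wendle: 20  (via Kelso)
Irby: 20  (via Tarn)
Dunly: 23  (via Brook)
Shortest route: Tarn → Marden → Brook → Dunly = $23.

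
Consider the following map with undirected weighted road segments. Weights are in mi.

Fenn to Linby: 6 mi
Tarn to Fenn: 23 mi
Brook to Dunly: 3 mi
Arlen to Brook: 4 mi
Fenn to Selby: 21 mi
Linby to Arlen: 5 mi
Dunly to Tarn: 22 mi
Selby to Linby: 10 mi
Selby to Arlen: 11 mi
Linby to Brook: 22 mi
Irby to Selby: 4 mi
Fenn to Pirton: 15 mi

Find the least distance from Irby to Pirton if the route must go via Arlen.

41 mi

Shortest Irby→Arlen: Irby → Selby → Arlen = 15
Best Arlen to Pirton: Arlen → Linby → Fenn → Pirton costing 26
Total via Arlen: 15 + 26 = 41 mi.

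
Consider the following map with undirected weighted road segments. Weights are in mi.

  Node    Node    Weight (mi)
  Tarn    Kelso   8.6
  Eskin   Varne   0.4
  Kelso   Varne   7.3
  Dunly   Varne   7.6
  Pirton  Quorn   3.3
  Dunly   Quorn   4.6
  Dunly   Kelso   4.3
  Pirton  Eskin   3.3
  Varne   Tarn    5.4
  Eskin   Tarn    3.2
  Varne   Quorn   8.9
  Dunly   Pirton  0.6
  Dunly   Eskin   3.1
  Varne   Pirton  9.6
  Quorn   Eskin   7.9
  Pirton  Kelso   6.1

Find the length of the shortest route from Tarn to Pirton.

6.5 mi

Shortest distances from Tarn:
Tarn: 0
Eskin: 3.2  (via Tarn)
Varne: 3.6  (via Eskin)
Dunly: 6.3  (via Eskin)
Pirton: 6.5  (via Eskin)
Shortest route: Tarn–Eskin–Pirton = 6.5 mi.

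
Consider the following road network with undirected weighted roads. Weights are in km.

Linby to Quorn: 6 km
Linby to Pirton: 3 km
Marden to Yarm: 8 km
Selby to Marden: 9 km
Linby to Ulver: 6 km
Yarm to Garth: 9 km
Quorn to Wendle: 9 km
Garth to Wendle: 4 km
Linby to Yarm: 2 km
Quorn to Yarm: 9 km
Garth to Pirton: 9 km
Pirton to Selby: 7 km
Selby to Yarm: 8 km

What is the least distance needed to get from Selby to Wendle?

20 km

Running Dijkstra from Selby:
Selby: 0
Pirton: 7  (via Selby)
Yarm: 8  (via Selby)
Marden: 9  (via Selby)
Linby: 10  (via Pirton)
Quorn: 16  (via Linby)
Ulver: 16  (via Linby)
Garth: 16  (via Pirton)
Wendle: 20  (via Garth)
Shortest route: Selby → Pirton → Garth → Wendle = 20 km.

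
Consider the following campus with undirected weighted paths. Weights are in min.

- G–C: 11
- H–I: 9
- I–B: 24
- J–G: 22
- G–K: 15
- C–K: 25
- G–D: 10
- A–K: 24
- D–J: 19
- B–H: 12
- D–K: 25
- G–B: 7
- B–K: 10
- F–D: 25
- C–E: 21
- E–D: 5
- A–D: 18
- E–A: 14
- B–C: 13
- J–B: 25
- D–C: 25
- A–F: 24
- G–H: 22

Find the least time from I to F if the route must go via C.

80 min

Shortest I→C: I → H → B → C = 34
Shortest C→F: C → G → D → F = 46
Total via C: 34 + 46 = 80 min.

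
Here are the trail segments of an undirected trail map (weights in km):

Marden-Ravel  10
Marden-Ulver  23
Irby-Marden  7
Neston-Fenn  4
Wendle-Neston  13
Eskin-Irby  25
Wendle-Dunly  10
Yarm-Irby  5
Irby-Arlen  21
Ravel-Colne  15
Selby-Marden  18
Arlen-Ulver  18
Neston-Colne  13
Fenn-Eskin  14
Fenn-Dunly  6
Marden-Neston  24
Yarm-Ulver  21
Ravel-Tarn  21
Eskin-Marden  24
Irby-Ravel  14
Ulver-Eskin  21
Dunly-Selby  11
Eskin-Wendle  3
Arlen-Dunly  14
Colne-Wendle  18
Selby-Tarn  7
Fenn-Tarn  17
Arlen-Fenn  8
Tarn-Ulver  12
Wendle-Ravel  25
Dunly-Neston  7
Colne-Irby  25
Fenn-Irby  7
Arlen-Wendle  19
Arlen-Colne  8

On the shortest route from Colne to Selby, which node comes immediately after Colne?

Candidate routes:
Colne - Arlen - Dunly - Selby: 8+14+11 = 33
Colne - Neston - Dunly - Selby: 13+7+11 = 31
Cheapest is Colne - Neston - Dunly - Selby at 31 km.
So from Colne the first move is to Neston.

Neston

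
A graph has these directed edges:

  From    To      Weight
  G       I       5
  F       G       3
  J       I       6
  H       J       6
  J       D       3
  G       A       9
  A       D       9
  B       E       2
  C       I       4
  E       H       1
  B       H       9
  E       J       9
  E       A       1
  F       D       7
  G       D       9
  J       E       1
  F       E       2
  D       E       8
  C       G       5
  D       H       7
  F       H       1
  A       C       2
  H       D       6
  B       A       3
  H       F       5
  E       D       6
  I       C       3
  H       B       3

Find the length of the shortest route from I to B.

27

Compare a few routes:
I → C → G → D → H → B: 3+5+9+7+3 = 27
I → C → G → D → E → H → B: 3+5+9+8+1+3 = 29
Cheapest is I → C → G → D → H → B at 27.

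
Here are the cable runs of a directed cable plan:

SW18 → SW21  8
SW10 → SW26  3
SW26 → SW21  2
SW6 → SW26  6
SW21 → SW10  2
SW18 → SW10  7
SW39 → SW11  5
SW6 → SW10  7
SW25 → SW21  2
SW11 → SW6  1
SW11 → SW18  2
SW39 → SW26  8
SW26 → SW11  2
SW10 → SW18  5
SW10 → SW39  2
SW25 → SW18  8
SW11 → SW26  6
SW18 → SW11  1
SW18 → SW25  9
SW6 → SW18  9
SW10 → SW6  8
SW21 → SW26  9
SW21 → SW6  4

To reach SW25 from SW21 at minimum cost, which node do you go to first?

SW10

Candidate routes:
SW21–SW10–SW18–SW25: 2+5+9 = 16
SW21–SW10–SW26–SW11–SW18–SW25: 2+3+2+2+9 = 18
Cheapest is SW21–SW10–SW18–SW25 at 16.
So from SW21 the first move is to SW10.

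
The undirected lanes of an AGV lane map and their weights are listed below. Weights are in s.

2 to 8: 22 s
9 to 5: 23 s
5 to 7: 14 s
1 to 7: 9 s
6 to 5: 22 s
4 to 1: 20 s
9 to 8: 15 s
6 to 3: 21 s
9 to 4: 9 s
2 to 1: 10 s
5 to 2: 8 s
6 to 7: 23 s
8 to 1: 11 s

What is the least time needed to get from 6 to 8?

Candidate routes:
6 - 5 - 2 - 1 - 8: 22+8+10+11 = 51
6 - 7 - 1 - 8: 23+9+11 = 43
Cheapest is 6 - 7 - 1 - 8 at 43 s.

43 s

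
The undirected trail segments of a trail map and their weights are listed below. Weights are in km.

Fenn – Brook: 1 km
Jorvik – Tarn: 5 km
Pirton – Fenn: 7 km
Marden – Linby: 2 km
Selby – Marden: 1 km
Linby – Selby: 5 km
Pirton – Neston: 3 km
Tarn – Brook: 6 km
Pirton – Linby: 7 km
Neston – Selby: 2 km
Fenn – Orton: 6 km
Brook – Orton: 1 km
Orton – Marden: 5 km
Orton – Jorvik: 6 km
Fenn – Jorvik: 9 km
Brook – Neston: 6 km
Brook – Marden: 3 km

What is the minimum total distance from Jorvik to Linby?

12 km

Shortest distances from Jorvik:
Jorvik: 0
Tarn: 5  (via Jorvik)
Orton: 6  (via Jorvik)
Brook: 7  (via Orton)
Fenn: 8  (via Brook)
Marden: 10  (via Brook)
Selby: 11  (via Marden)
Linby: 12  (via Marden)
Shortest route: Jorvik → Orton → Brook → Marden → Linby = 12 km.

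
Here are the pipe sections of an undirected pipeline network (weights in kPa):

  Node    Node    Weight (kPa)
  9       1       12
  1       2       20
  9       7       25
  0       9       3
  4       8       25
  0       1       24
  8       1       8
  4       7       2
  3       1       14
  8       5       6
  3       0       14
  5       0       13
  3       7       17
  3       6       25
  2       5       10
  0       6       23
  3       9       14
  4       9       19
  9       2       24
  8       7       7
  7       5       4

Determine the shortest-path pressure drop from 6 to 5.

Compare a few routes:
6 - 0 - 5: 23+13 = 36
6 - 3 - 7 - 5: 25+17+4 = 46
Cheapest is 6 - 0 - 5 at 36 kPa.

36 kPa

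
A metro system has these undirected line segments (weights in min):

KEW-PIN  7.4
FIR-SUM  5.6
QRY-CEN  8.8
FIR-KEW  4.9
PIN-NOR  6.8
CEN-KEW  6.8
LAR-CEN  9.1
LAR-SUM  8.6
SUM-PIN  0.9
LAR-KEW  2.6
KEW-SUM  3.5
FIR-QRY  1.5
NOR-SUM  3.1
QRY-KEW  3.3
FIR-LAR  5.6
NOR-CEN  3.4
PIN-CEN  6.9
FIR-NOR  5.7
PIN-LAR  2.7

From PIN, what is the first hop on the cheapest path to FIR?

Enumerating some paths:
PIN - SUM - KEW - FIR: 0.9+3.5+4.9 = 9.3
PIN - LAR - FIR: 2.7+5.6 = 8.3
PIN - SUM - KEW - QRY - FIR: 0.9+3.5+3.3+1.5 = 9.2
PIN - SUM - FIR: 0.9+5.6 = 6.5
Cheapest is PIN - SUM - FIR at 6.5 min.
So from PIN the first move is to SUM.

SUM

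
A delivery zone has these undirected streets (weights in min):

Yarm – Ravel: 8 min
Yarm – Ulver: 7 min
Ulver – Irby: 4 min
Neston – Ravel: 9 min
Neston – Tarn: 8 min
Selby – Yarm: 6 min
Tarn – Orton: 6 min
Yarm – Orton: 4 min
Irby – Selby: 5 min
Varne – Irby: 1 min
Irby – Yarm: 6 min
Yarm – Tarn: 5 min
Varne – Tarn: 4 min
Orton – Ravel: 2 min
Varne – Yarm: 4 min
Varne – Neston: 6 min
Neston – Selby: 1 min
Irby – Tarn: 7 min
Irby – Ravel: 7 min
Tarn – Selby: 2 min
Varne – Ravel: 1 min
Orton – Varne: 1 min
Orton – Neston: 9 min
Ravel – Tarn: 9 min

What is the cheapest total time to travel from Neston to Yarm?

7 min

Settle nodes by increasing distance from Neston:
Neston: 0
Selby: 1  (via Neston)
Tarn: 3  (via Selby)
Irby: 6  (via Selby)
Varne: 6  (via Neston)
Ravel: 7  (via Varne)
Yarm: 7  (via Selby)
Shortest route: Neston–Selby–Yarm = 7 min.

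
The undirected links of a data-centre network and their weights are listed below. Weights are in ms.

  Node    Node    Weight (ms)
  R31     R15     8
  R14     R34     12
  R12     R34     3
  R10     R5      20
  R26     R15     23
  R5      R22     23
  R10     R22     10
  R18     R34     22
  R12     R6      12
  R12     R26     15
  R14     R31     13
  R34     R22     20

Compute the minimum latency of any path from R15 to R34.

33 ms

Settle nodes by increasing distance from R15:
R15: 0
R31: 8  (via R15)
R14: 21  (via R31)
R26: 23  (via R15)
R34: 33  (via R14)
Shortest route: R15 → R31 → R14 → R34 = 33 ms.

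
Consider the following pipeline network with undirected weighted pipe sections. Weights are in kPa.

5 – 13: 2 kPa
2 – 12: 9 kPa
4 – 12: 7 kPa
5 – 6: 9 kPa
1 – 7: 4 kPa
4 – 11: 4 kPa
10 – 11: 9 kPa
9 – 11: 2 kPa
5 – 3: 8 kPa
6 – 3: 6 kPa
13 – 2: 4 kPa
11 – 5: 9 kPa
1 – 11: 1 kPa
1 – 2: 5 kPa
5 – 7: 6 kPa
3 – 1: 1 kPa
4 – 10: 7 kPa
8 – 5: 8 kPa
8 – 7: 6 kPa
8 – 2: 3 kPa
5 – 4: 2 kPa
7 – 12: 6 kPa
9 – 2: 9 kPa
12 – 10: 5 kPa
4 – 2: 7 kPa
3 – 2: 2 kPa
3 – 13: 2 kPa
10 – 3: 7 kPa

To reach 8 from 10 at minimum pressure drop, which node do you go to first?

Compare a few routes:
10–3–2–8: 7+2+3 = 12
10–3–1–2–8: 7+1+5+3 = 16
10–11–1–3–2–8: 9+1+1+2+3 = 16
10–3–13–2–8: 7+2+4+3 = 16
The minimum is 12 kPa via 10–3–2–8.
So from 10 the first move is to 3.

3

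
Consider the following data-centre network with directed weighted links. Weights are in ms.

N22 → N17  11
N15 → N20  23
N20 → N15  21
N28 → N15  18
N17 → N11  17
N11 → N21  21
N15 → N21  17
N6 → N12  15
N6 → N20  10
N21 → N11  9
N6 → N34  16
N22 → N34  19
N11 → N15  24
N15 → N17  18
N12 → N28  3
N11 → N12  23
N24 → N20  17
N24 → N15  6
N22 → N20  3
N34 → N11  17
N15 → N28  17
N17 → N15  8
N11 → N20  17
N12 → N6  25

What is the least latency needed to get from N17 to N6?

Enumerating some paths:
N17 → N15 → N21 → N11 → N12 → N6: 8+17+9+23+25 = 82
N17 → N11 → N12 → N6: 17+23+25 = 65
The minimum is 65 ms via N17 → N11 → N12 → N6.

65 ms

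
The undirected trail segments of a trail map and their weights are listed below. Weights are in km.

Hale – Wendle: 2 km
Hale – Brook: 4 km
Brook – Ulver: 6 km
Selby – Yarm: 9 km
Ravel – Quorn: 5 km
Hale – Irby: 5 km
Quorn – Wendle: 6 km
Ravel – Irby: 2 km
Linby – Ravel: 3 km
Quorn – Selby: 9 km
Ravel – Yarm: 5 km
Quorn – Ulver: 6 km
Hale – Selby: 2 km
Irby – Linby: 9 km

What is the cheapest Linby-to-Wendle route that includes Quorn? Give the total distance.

Best Linby to Quorn: Linby → Ravel → Quorn costing 8
Best Quorn to Wendle: Quorn → Wendle costing 6
Total via Quorn: 8 + 6 = 14 km.

14 km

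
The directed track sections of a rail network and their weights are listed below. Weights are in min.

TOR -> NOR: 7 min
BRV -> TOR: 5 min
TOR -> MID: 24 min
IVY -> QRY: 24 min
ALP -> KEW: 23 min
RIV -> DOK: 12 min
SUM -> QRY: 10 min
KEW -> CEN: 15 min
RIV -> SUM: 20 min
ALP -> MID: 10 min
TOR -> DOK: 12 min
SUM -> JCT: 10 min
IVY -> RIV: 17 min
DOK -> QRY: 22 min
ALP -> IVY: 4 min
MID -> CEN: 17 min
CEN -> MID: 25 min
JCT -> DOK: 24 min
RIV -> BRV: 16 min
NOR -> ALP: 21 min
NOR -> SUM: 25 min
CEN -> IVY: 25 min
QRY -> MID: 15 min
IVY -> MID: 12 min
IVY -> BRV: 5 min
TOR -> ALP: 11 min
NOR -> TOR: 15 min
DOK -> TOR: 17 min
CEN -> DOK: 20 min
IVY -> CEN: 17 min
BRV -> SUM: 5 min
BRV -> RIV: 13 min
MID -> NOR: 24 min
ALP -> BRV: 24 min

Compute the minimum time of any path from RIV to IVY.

Shortest distances from RIV:
RIV: 0
DOK: 12  (via RIV)
BRV: 16  (via RIV)
SUM: 20  (via RIV)
TOR: 21  (via BRV)
NOR: 28  (via TOR)
QRY: 30  (via SUM)
JCT: 30  (via SUM)
ALP: 32  (via TOR)
IVY: 36  (via ALP)
Shortest route: RIV → BRV → TOR → ALP → IVY = 36 min.

36 min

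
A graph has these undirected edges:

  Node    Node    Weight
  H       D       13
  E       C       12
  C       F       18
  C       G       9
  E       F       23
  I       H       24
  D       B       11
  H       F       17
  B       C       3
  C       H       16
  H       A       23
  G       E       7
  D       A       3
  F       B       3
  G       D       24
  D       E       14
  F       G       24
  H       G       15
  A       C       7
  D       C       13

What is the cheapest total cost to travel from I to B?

Candidate routes:
I → H → F → B: 24+17+3 = 44
I → H → D → B: 24+13+11 = 48
I → H → C → B: 24+16+3 = 43
Cheapest is I → H → C → B at 43.

43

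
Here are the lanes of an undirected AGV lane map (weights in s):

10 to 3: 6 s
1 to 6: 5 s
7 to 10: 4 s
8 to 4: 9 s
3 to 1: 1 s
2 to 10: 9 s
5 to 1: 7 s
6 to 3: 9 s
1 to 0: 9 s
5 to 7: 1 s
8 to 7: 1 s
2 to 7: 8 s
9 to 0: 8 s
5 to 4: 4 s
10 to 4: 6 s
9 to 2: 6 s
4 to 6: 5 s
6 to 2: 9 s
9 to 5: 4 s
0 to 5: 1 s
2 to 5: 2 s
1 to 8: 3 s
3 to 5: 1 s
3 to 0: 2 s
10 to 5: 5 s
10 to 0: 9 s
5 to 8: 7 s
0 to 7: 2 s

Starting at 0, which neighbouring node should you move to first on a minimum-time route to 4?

5

Enumerating some paths:
0 - 5 - 4: 1+4 = 5
0 - 3 - 5 - 4: 2+1+4 = 7
0 - 7 - 5 - 4: 2+1+4 = 7
The minimum is 5 s via 0 - 5 - 4.
So from 0 the first move is to 5.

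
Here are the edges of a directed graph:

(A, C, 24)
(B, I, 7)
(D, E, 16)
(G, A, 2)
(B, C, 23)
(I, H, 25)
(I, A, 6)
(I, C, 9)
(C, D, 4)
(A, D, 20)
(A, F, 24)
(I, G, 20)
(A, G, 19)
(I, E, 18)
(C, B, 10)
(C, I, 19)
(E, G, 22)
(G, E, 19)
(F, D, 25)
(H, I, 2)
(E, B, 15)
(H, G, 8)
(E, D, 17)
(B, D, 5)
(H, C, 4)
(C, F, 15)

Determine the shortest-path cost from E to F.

46

Shortest distances from E:
E: 0
B: 15  (via E)
D: 17  (via E)
G: 22  (via E)
I: 22  (via B)
A: 24  (via G)
C: 31  (via I)
F: 46  (via C)
Shortest route: E–B–I–C–F = 46.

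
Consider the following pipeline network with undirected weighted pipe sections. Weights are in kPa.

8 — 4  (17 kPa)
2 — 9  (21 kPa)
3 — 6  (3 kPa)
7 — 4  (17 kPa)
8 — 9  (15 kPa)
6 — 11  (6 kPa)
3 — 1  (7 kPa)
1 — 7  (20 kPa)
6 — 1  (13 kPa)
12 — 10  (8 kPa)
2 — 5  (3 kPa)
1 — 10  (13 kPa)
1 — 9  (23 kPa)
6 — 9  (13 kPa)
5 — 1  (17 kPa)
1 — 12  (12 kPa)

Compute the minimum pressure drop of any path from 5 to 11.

33 kPa

Settle nodes by increasing distance from 5:
5: 0
2: 3  (via 5)
1: 17  (via 5)
3: 24  (via 1)
9: 24  (via 2)
6: 27  (via 3)
12: 29  (via 1)
10: 30  (via 1)
11: 33  (via 6)
Shortest route: 5 → 1 → 3 → 6 → 11 = 33 kPa.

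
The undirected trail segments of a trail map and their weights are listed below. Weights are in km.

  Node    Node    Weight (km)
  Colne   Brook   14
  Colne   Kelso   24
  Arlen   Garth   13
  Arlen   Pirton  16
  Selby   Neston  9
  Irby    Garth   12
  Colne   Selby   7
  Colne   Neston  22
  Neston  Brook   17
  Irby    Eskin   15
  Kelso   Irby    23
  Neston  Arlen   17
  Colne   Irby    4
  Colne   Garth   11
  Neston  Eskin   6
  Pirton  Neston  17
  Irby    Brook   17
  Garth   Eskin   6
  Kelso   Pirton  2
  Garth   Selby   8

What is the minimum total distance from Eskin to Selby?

Shortest distances from Eskin:
Eskin: 0
Neston: 6  (via Eskin)
Garth: 6  (via Eskin)
Selby: 14  (via Garth)
Shortest route: Eskin–Garth–Selby = 14 km.

14 km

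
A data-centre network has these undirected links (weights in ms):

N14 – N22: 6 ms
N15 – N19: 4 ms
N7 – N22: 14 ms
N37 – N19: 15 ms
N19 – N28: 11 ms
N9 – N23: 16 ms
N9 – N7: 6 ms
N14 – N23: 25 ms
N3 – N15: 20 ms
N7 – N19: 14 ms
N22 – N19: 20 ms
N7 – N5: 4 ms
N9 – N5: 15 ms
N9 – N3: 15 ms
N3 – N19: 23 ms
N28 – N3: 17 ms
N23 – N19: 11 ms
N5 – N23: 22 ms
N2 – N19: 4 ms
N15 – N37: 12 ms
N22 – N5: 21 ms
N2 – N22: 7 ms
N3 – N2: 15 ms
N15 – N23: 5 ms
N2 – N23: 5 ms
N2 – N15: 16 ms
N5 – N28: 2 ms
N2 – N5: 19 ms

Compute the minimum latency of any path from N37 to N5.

28 ms

Candidate routes:
N37–N15–N19–N28–N5: 12+4+11+2 = 29
N37–N19–N28–N5: 15+11+2 = 28
Cheapest is N37–N19–N28–N5 at 28 ms.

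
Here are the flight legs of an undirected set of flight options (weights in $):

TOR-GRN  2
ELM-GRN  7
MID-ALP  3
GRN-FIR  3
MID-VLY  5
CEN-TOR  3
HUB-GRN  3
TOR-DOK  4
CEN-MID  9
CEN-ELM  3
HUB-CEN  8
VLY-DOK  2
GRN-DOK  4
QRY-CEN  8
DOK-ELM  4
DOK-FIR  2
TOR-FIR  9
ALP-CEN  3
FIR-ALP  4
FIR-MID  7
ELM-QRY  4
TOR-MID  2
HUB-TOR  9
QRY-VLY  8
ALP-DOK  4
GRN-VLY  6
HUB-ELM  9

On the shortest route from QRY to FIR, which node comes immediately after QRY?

Compare a few routes:
QRY - VLY - DOK - FIR: 8+2+2 = 12
QRY - ELM - DOK - FIR: 4+4+2 = 10
Cheapest is QRY - ELM - DOK - FIR at $10.
So from QRY the first move is to ELM.

ELM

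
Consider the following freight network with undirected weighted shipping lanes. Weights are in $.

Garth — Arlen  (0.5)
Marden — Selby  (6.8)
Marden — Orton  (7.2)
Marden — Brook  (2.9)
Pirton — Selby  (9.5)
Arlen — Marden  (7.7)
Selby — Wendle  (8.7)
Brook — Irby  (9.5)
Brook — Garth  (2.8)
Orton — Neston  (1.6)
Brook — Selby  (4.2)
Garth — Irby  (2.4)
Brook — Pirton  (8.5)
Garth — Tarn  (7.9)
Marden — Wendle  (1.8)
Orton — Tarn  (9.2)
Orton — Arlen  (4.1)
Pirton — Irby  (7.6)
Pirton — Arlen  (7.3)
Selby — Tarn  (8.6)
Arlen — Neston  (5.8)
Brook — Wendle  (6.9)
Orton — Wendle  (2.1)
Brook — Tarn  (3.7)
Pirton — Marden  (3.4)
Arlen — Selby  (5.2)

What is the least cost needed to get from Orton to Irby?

Candidate routes:
Orton → Neston → Arlen → Garth → Irby: 1.6+5.8+0.5+2.4 = 10.3
Orton → Arlen → Garth → Irby: 4.1+0.5+2.4 = 7
Cheapest is Orton → Arlen → Garth → Irby at $7.

$7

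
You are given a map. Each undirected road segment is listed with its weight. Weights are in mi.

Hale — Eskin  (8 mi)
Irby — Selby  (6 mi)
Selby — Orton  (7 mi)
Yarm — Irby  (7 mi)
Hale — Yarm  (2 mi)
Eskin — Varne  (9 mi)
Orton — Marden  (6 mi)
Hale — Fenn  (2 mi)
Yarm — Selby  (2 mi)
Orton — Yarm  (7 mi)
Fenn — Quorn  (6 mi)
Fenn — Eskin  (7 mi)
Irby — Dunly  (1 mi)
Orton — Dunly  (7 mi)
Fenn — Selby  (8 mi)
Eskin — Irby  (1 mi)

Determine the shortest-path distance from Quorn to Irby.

Running Dijkstra from Quorn:
Quorn: 0
Fenn: 6  (via Quorn)
Hale: 8  (via Fenn)
Yarm: 10  (via Hale)
Selby: 12  (via Yarm)
Eskin: 13  (via Fenn)
Irby: 14  (via Eskin)
Shortest route: Quorn → Fenn → Eskin → Irby = 14 mi.

14 mi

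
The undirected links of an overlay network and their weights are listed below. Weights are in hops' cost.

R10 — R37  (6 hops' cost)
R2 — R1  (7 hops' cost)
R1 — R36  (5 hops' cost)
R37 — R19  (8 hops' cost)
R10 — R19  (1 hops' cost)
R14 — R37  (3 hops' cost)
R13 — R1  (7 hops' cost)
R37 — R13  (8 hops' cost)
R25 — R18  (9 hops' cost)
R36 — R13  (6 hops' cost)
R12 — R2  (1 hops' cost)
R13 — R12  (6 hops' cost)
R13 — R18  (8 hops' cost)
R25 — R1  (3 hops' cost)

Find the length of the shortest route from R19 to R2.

Enumerating some paths:
R19–R10–R37–R13–R1–R2: 1+6+8+7+7 = 29
R19–R37–R13–R12–R2: 8+8+6+1 = 23
R19–R10–R37–R13–R12–R2: 1+6+8+6+1 = 22
R19–R37–R13–R1–R2: 8+8+7+7 = 30
Cheapest is R19–R10–R37–R13–R12–R2 at 22 hops' cost.

22 hops' cost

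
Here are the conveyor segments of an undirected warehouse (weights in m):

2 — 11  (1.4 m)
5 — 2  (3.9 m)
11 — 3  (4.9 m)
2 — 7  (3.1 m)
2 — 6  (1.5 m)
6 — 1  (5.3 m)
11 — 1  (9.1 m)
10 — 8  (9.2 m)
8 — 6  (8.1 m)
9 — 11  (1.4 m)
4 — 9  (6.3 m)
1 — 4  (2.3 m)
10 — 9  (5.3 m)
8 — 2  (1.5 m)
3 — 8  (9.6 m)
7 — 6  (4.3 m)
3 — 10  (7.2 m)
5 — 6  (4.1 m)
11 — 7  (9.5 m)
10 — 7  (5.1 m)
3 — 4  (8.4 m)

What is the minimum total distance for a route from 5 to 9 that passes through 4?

Best 5 to 4: 5–6–1–4 costing 11.7
Best 4 to 9: 4–9 costing 6.3
Total via 4: 11.7 + 6.3 = 18 m.

18 m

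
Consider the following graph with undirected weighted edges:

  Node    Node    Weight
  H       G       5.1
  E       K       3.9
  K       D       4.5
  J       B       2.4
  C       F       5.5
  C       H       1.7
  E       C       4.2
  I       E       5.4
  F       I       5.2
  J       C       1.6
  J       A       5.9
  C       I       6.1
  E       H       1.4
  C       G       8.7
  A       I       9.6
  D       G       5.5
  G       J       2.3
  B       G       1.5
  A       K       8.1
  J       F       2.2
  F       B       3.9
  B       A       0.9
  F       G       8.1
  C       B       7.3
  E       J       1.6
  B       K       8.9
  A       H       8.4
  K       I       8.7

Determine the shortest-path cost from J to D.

7.8

Shortest distances from J:
J: 0
C: 1.6  (via J)
E: 1.6  (via J)
F: 2.2  (via J)
G: 2.3  (via J)
B: 2.4  (via J)
H: 3  (via E)
A: 3.3  (via B)
K: 5.5  (via E)
I: 7  (via E)
D: 7.8  (via G)
Shortest route: J–G–D = 7.8.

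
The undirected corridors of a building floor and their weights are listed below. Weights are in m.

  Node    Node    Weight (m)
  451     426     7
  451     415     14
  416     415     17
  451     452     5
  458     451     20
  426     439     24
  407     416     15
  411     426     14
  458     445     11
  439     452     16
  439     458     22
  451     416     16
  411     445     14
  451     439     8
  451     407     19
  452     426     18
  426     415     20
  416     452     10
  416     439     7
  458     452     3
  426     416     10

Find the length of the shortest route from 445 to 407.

Shortest distances from 445:
445: 0
458: 11  (via 445)
411: 14  (via 445)
452: 14  (via 458)
451: 19  (via 452)
416: 24  (via 452)
426: 26  (via 451)
439: 27  (via 451)
415: 33  (via 451)
407: 38  (via 451)
Shortest route: 445–458–452–451–407 = 38 m.

38 m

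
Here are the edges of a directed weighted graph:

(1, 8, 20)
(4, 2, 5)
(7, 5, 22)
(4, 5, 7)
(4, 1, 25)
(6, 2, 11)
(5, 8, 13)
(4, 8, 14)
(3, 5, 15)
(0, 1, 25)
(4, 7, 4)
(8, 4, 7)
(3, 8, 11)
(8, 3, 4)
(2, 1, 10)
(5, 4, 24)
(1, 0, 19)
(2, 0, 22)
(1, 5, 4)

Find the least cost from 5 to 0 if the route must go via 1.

54

Shortest 5→1: 5 → 8 → 4 → 2 → 1 = 35
Shortest 1→0: 1 → 0 = 19
Total via 1: 35 + 19 = 54.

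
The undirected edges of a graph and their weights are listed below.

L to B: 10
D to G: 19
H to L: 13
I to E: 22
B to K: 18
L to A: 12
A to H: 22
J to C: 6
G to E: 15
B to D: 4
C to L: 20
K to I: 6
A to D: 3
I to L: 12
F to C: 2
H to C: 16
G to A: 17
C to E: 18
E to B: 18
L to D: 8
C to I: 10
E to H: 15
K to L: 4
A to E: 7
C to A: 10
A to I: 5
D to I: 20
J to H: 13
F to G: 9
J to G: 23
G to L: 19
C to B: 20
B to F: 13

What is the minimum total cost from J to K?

Candidate routes:
J - C - A - I - K: 6+10+5+6 = 27
J - H - L - K: 13+13+4 = 30
J - C - I - K: 6+10+6 = 22
The minimum is 22 via J - C - I - K.

22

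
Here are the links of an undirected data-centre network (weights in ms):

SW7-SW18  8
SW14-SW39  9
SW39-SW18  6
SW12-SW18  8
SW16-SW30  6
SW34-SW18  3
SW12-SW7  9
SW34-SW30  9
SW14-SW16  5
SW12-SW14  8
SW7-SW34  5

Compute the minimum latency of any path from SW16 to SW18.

18 ms

Settle nodes by increasing distance from SW16:
SW16: 0
SW14: 5  (via SW16)
SW30: 6  (via SW16)
SW12: 13  (via SW14)
SW39: 14  (via SW14)
SW34: 15  (via SW30)
SW18: 18  (via SW34)
Shortest route: SW16–SW30–SW34–SW18 = 18 ms.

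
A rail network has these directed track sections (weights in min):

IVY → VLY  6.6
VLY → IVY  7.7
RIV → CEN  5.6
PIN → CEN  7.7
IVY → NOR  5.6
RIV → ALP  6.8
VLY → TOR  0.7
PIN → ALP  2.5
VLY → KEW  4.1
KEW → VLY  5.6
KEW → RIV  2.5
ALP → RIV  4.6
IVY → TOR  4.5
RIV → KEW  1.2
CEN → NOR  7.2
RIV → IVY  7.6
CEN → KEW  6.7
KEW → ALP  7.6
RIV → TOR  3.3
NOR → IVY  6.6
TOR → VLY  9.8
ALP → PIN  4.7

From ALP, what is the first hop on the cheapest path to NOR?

RIV

Enumerating some paths:
ALP - RIV - IVY - NOR: 4.6+7.6+5.6 = 17.8
ALP - PIN - CEN - NOR: 4.7+7.7+7.2 = 19.6
ALP - RIV - CEN - NOR: 4.6+5.6+7.2 = 17.4
Cheapest is ALP - RIV - CEN - NOR at 17.4 min.
So from ALP the first move is to RIV.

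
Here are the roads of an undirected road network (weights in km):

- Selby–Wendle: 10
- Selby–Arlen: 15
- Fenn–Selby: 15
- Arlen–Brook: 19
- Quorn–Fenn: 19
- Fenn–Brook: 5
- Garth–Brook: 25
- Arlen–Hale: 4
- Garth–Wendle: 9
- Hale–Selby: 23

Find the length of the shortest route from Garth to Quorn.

Settle nodes by increasing distance from Garth:
Garth: 0
Wendle: 9  (via Garth)
Selby: 19  (via Wendle)
Brook: 25  (via Garth)
Fenn: 30  (via Brook)
Arlen: 34  (via Selby)
Hale: 38  (via Arlen)
Quorn: 49  (via Fenn)
Shortest route: Garth–Brook–Fenn–Quorn = 49 km.

49 km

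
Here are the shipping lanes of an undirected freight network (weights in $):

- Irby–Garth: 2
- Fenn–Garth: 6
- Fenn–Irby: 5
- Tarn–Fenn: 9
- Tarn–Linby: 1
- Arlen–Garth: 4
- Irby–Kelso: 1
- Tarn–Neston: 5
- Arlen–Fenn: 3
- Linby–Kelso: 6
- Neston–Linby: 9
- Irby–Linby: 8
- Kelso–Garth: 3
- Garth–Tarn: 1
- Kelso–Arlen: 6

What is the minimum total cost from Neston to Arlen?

Compare a few routes:
Neston–Tarn–Garth–Arlen: 5+1+4 = 10
Neston–Tarn–Garth–Fenn–Arlen: 5+1+6+3 = 15
Cheapest is Neston–Tarn–Garth–Arlen at $10.

$10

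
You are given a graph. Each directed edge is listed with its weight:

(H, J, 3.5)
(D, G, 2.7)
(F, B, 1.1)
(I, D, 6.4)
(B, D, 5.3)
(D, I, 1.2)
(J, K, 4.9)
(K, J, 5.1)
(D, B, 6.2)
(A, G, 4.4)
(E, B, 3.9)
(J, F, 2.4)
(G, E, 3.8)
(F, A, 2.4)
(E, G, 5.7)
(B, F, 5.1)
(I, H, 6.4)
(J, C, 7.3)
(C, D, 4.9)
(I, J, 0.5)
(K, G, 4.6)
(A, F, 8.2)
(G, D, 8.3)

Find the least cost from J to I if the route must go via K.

Best J to K: J–K costing 4.9
Best K to I: K–G–D–I costing 14.1
Total via K: 4.9 + 14.1 = 19.

19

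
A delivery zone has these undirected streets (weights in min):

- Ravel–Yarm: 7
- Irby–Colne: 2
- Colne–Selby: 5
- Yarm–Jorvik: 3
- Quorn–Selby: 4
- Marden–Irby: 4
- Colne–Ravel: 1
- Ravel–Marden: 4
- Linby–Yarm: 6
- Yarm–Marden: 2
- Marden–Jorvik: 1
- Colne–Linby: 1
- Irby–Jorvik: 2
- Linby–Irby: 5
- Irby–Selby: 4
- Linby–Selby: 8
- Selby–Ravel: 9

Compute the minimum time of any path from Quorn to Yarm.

13 min

Compare a few routes:
Quorn - Selby - Irby - Marden - Yarm: 4+4+4+2 = 14
Quorn - Selby - Irby - Marden - Jorvik - Yarm: 4+4+4+1+3 = 16
Quorn - Selby - Colne - Linby - Yarm: 4+5+1+6 = 16
Quorn - Selby - Irby - Jorvik - Yarm: 4+4+2+3 = 13
Cheapest is Quorn - Selby - Irby - Jorvik - Yarm at 13 min.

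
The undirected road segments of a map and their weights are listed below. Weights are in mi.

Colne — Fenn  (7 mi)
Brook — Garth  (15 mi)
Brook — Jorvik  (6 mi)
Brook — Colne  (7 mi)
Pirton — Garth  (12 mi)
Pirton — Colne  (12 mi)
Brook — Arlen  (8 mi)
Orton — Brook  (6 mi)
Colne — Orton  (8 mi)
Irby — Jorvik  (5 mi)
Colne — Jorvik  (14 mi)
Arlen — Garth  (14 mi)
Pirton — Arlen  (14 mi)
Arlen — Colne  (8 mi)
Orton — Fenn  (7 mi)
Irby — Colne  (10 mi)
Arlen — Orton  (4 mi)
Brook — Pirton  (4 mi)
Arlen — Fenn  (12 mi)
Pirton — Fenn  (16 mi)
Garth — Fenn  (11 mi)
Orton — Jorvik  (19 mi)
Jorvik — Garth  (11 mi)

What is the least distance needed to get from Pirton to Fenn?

16 mi

Candidate routes:
Pirton - Brook - Colne - Fenn: 4+7+7 = 18
Pirton - Brook - Orton - Fenn: 4+6+7 = 17
Pirton - Fenn: 16 = 16
Pirton - Colne - Fenn: 12+7 = 19
Cheapest is Pirton - Fenn at 16 mi.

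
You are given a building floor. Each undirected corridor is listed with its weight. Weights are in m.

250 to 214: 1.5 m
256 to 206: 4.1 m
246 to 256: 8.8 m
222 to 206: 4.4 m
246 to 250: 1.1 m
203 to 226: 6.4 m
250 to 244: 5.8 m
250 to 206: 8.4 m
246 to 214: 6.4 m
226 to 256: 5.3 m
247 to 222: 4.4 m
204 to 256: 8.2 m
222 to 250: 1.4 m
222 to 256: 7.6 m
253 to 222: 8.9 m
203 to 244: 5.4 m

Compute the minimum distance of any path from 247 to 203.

Settle nodes by increasing distance from 247:
247: 0
222: 4.4  (via 247)
250: 5.8  (via 222)
246: 6.9  (via 250)
214: 7.3  (via 250)
206: 8.8  (via 222)
244: 11.6  (via 250)
256: 12  (via 222)
253: 13.3  (via 222)
203: 17  (via 244)
Shortest route: 247 → 222 → 250 → 244 → 203 = 17 m.

17 m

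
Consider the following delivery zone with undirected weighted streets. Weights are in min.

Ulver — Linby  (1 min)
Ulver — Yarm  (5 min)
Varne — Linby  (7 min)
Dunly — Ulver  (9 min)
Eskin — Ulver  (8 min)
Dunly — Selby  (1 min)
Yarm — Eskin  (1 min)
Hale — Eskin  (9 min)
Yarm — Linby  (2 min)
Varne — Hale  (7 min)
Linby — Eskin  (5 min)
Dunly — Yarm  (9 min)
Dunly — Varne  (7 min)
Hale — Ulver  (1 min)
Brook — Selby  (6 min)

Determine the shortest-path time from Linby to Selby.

11 min

Enumerating some paths:
Linby → Yarm → Dunly → Selby: 2+9+1 = 12
Linby → Ulver → Dunly → Selby: 1+9+1 = 11
Linby → Varne → Dunly → Selby: 7+7+1 = 15
The minimum is 11 min via Linby → Ulver → Dunly → Selby.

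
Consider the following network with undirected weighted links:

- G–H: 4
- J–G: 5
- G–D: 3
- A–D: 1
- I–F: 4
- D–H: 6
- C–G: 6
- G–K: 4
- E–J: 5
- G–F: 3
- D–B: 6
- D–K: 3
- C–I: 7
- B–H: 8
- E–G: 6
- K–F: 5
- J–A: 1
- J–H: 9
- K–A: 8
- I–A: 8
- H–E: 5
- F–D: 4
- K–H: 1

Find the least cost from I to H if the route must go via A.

13

Shortest I→A: I–A = 8
Shortest A→H: A–D–K–H = 5
Total via A: 8 + 5 = 13.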